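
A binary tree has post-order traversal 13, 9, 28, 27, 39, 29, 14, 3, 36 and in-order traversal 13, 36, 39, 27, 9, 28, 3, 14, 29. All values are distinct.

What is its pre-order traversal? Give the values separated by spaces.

The last element of post-order is the root; it splits in-order into left and right subtrees.
Root 36: left subtree has 1 node {13}, right has 7 {39, 27, 9, 28, 3, 14, 29}.
  Root 3: left subtree has 4 nodes {39, 27, 9, 28}, right has 2 {14, 29}.
    Root 39: left subtree has 0 nodes { }, right has 3 {27, 9, 28}.
      Root 27: left subtree has 0 nodes { }, right has 2 {9, 28}.
        Root 28: left subtree has 1 node {9}, right has 0 { }.
    Root 14: left subtree has 0 nodes { }, right has 1 {29}.

36 13 3 39 27 28 9 14 29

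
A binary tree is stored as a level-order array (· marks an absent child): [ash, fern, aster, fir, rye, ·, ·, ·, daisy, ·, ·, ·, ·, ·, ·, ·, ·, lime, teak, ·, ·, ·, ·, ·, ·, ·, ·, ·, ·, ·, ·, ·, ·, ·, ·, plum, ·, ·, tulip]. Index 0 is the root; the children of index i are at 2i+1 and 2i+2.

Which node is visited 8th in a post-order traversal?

fern

Post-order visits the left subtree, then the right subtree, then the node.
At ash: go left to fern.
  At fern: go left to fir.
    At fir: no left child.
    At fir: go right to daisy.
      At daisy: go left to lime.
        At lime: go left to plum.
          plum is a leaf — visit plum.
        At lime: no right child.
        Visit lime.
      At daisy: go right to teak.
        At teak: no left child.
        At teak: go right to tulip.
          tulip is a leaf — visit tulip.
        Visit teak.
      Visit daisy.
    Visit fir.
  At fern: go right to rye.
    rye is a leaf — visit rye.
  Visit fern.
At ash: go right to aster.
  aster is a leaf — visit aster.
Visit ash.
Full post-order sequence: plum, lime, tulip, teak, daisy, fir, rye, fern, aster, ash.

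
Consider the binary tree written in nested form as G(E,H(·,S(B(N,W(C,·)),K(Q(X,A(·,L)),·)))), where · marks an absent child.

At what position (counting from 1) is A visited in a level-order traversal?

Level-order visits nodes level by level from the root, left to right within each level.
Level 0: G
Level 1: E, H
Level 2: S
Level 3: B, K
Level 4: N, W, Q
Level 5: C, X, A
Level 6: L
Full level-order sequence: G, E, H, S, B, K, N, W, Q, C, X, A, L.

12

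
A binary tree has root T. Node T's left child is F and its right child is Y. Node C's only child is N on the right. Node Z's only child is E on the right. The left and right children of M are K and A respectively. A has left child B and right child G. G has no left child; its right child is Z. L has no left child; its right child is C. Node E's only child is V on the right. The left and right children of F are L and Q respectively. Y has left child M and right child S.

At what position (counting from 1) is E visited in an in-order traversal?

In-order visits the left subtree, then the node, then the right subtree.
At T: go left to F.
  At F: go left to L.
    At L: no left child.
    Visit L.
    At L: go right to C.
      At C: no left child.
      Visit C.
      At C: go right to N.
        N is a leaf — visit N.
  Visit F.
  At F: go right to Q.
    Q is a leaf — visit Q.
Visit T.
At T: go right to Y.
  At Y: go left to M.
    At M: go left to K.
      K is a leaf — visit K.
    Visit M.
    At M: go right to A.
      At A: go left to B.
        B is a leaf — visit B.
      Visit A.
      At A: go right to G.
        At G: no left child.
        Visit G.
        At G: go right to Z.
          At Z: no left child.
          Visit Z.
          At Z: go right to E.
            At E: no left child.
            Visit E.
            At E: go right to V.
              V is a leaf — visit V.
  Visit Y.
  At Y: go right to S.
    S is a leaf — visit S.
Full in-order sequence: L, C, N, F, Q, T, K, M, B, A, G, Z, E, V, Y, S.

13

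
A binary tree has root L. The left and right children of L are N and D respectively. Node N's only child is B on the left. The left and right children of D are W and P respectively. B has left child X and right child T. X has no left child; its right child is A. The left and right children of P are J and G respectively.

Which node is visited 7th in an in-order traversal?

W

In-order visits the left subtree, then the node, then the right subtree.
At L: go left to N.
  At N: go left to B.
    At B: go left to X.
      At X: no left child.
      Visit X.
      At X: go right to A.
        A is a leaf — visit A.
    Visit B.
    At B: go right to T.
      T is a leaf — visit T.
  Visit N.
  At N: no right child.
Visit L.
At L: go right to D.
  At D: go left to W.
    W is a leaf — visit W.
  Visit D.
  At D: go right to P.
    At P: go left to J.
      J is a leaf — visit J.
    Visit P.
    At P: go right to G.
      G is a leaf — visit G.
Full in-order sequence: X, A, B, T, N, L, W, D, J, P, G.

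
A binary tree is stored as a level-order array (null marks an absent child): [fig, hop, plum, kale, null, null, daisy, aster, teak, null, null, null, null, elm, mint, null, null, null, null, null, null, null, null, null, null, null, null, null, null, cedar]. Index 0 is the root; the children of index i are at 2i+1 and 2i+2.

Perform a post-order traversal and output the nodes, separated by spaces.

aster teak kale hop elm cedar mint daisy plum fig

Post-order visits the left subtree, then the right subtree, then the node.
At fig: go left to hop.
  At hop: go left to kale.
    At kale: go left to aster.
      aster is a leaf — visit aster.
    At kale: go right to teak.
      teak is a leaf — visit teak.
    Visit kale.
  At hop: no right child.
  Visit hop.
At fig: go right to plum.
  At plum: no left child.
  At plum: go right to daisy.
    At daisy: go left to elm.
      elm is a leaf — visit elm.
    At daisy: go right to mint.
      At mint: go left to cedar.
        cedar is a leaf — visit cedar.
      At mint: no right child.
      Visit mint.
    Visit daisy.
  Visit plum.
Visit fig.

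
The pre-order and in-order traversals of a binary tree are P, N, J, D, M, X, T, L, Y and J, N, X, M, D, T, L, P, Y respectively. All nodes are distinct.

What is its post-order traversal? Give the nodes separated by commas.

J, X, M, L, T, D, N, Y, P

The first element of pre-order is the root; it splits in-order into left and right subtrees.
Root P: left subtree has 7 nodes {J, N, X, M, D, T, L}, right has 1 {Y}.
  Root N: left subtree has 1 node {J}, right has 5 {X, M, D, T, L}.
    Root D: left subtree has 2 nodes {X, M}, right has 2 {T, L}.
      Root M: left subtree has 1 node {X}, right has 0 { }.
      Root T: left subtree has 0 nodes { }, right has 1 {L}.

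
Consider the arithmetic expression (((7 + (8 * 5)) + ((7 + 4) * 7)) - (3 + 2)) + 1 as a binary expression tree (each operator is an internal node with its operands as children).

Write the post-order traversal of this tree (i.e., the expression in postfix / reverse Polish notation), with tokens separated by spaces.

7 8 5 * + 7 4 + 7 * + 3 2 + - 1 +

Post-order on an expression tree gives postfix notation: for each operator, emit left operand, right operand, then the operator.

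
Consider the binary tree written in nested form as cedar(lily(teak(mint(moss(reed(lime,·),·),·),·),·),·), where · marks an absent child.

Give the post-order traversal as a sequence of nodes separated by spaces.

Post-order visits the left subtree, then the right subtree, then the node.
At cedar: go left to lily.
  At lily: go left to teak.
    At teak: go left to mint.
      At mint: go left to moss.
        At moss: go left to reed.
          At reed: go left to lime.
            lime is a leaf — visit lime.
          At reed: no right child.
          Visit reed.
        At moss: no right child.
        Visit moss.
      At mint: no right child.
      Visit mint.
    At teak: no right child.
    Visit teak.
  At lily: no right child.
  Visit lily.
At cedar: no right child.
Visit cedar.

lime reed moss mint teak lily cedar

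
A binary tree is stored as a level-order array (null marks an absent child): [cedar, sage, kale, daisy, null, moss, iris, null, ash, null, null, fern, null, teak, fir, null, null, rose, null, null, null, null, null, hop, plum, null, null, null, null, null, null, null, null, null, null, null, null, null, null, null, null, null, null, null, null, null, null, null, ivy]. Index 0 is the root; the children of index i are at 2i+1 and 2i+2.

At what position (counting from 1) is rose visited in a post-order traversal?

Post-order visits the left subtree, then the right subtree, then the node.
At cedar: go left to sage.
  At sage: go left to daisy.
    At daisy: no left child.
    At daisy: go right to ash.
      At ash: go left to rose.
        rose is a leaf — visit rose.
      At ash: no right child.
      Visit ash.
    Visit daisy.
  At sage: no right child.
  Visit sage.
At cedar: go right to kale.
  At kale: go left to moss.
    At moss: go left to fern.
      At fern: go left to hop.
        At hop: no left child.
        At hop: go right to ivy.
          ivy is a leaf — visit ivy.
        Visit hop.
      At fern: go right to plum.
        plum is a leaf — visit plum.
      Visit fern.
    At moss: no right child.
    Visit moss.
  At kale: go right to iris.
    At iris: go left to teak.
      teak is a leaf — visit teak.
    At iris: go right to fir.
      fir is a leaf — visit fir.
    Visit iris.
  Visit kale.
Visit cedar.
Full post-order sequence: rose, ash, daisy, sage, ivy, hop, plum, fern, moss, teak, fir, iris, kale, cedar.

1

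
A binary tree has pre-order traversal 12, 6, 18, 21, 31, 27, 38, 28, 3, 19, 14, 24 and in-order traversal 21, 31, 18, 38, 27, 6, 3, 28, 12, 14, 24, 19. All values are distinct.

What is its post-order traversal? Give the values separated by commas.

The first element of pre-order is the root; it splits in-order into left and right subtrees.
Root 12: left subtree has 8 nodes {21, 31, 18, 38, 27, 6, 3, 28}, right has 3 {14, 24, 19}.
  Root 6: left subtree has 5 nodes {21, 31, 18, 38, 27}, right has 2 {3, 28}.
    Root 18: left subtree has 2 nodes {21, 31}, right has 2 {38, 27}.
      Root 21: left subtree has 0 nodes { }, right has 1 {31}.
      Root 27: left subtree has 1 node {38}, right has 0 { }.
    Root 28: left subtree has 1 node {3}, right has 0 { }.
  Root 19: left subtree has 2 nodes {14, 24}, right has 0 { }.
    Root 14: left subtree has 0 nodes { }, right has 1 {24}.

31, 21, 38, 27, 18, 3, 28, 6, 24, 14, 19, 12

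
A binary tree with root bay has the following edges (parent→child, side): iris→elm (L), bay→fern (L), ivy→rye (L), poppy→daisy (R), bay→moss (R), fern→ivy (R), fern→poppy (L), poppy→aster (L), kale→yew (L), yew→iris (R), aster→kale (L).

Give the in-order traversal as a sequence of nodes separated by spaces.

In-order visits the left subtree, then the node, then the right subtree.
At bay: go left to fern.
  At fern: go left to poppy.
    At poppy: go left to aster.
      At aster: go left to kale.
        At kale: go left to yew.
          At yew: no left child.
          Visit yew.
          At yew: go right to iris.
            At iris: go left to elm.
              elm is a leaf — visit elm.
            Visit iris.
            At iris: no right child.
        Visit kale.
        At kale: no right child.
      Visit aster.
      At aster: no right child.
    Visit poppy.
    At poppy: go right to daisy.
      daisy is a leaf — visit daisy.
  Visit fern.
  At fern: go right to ivy.
    At ivy: go left to rye.
      rye is a leaf — visit rye.
    Visit ivy.
    At ivy: no right child.
Visit bay.
At bay: go right to moss.
  moss is a leaf — visit moss.

yew elm iris kale aster poppy daisy fern rye ivy bay moss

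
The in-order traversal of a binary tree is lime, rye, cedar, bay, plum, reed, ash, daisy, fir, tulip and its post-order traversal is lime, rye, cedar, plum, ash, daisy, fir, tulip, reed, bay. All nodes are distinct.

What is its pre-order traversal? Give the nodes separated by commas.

bay, cedar, rye, lime, reed, plum, tulip, fir, daisy, ash

The last element of post-order is the root; it splits in-order into left and right subtrees.
Root bay: left subtree has 3 nodes {lime, rye, cedar}, right has 6 {plum, reed, ash, daisy, fir, tulip}.
  Root cedar: left subtree has 2 nodes {lime, rye}, right has 0 { }.
    Root rye: left subtree has 1 node {lime}, right has 0 { }.
  Root reed: left subtree has 1 node {plum}, right has 4 {ash, daisy, fir, tulip}.
    Root tulip: left subtree has 3 nodes {ash, daisy, fir}, right has 0 { }.
      Root fir: left subtree has 2 nodes {ash, daisy}, right has 0 { }.
        Root daisy: left subtree has 1 node {ash}, right has 0 { }.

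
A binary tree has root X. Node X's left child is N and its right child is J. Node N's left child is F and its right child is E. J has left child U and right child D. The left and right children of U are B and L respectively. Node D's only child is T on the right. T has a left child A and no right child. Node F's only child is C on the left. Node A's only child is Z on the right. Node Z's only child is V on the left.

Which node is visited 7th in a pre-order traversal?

U

Pre-order visits the node, then its left subtree, then its right subtree.
Visit X.
At X: go left to N.
  Visit N.
  At N: go left to F.
    Visit F.
    At F: go left to C.
      C is a leaf — visit C.
    At F: no right child.
  At N: go right to E.
    E is a leaf — visit E.
At X: go right to J.
  Visit J.
  At J: go left to U.
    Visit U.
    At U: go left to B.
      B is a leaf — visit B.
    At U: go right to L.
      L is a leaf — visit L.
  At J: go right to D.
    Visit D.
    At D: no left child.
    At D: go right to T.
      Visit T.
      At T: go left to A.
        Visit A.
        At A: no left child.
        At A: go right to Z.
          Visit Z.
          At Z: go left to V.
            V is a leaf — visit V.
          At Z: no right child.
      At T: no right child.
Full pre-order sequence: X, N, F, C, E, J, U, B, L, D, T, A, Z, V.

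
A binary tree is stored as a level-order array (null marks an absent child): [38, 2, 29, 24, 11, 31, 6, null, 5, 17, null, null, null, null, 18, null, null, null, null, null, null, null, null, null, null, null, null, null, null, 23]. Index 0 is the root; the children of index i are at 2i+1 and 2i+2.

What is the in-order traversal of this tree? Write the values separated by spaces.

24 5 2 17 11 38 31 29 6 23 18

In-order visits the left subtree, then the node, then the right subtree.
At 38: go left to 2.
  At 2: go left to 24.
    At 24: no left child.
    Visit 24.
    At 24: go right to 5.
      5 is a leaf — visit 5.
  Visit 2.
  At 2: go right to 11.
    At 11: go left to 17.
      17 is a leaf — visit 17.
    Visit 11.
    At 11: no right child.
Visit 38.
At 38: go right to 29.
  At 29: go left to 31.
    31 is a leaf — visit 31.
  Visit 29.
  At 29: go right to 6.
    At 6: no left child.
    Visit 6.
    At 6: go right to 18.
      At 18: go left to 23.
        23 is a leaf — visit 23.
      Visit 18.
      At 18: no right child.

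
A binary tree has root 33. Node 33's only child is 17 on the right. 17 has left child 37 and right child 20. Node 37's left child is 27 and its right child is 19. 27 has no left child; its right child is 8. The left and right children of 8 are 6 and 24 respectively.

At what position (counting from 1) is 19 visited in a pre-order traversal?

Pre-order visits the node, then its left subtree, then its right subtree.
Visit 33.
At 33: no left child.
At 33: go right to 17.
  Visit 17.
  At 17: go left to 37.
    Visit 37.
    At 37: go left to 27.
      Visit 27.
      At 27: no left child.
      At 27: go right to 8.
        Visit 8.
        At 8: go left to 6.
          6 is a leaf — visit 6.
        At 8: go right to 24.
          24 is a leaf — visit 24.
    At 37: go right to 19.
      19 is a leaf — visit 19.
  At 17: go right to 20.
    20 is a leaf — visit 20.
Full pre-order sequence: 33, 17, 37, 27, 8, 6, 24, 19, 20.

8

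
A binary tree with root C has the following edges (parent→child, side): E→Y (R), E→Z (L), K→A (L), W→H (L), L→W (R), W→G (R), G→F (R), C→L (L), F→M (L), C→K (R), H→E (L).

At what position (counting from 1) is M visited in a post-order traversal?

5

Post-order visits the left subtree, then the right subtree, then the node.
At C: go left to L.
  At L: no left child.
  At L: go right to W.
    At W: go left to H.
      At H: go left to E.
        At E: go left to Z.
          Z is a leaf — visit Z.
        At E: go right to Y.
          Y is a leaf — visit Y.
        Visit E.
      At H: no right child.
      Visit H.
    At W: go right to G.
      At G: no left child.
      At G: go right to F.
        At F: go left to M.
          M is a leaf — visit M.
        At F: no right child.
        Visit F.
      Visit G.
    Visit W.
  Visit L.
At C: go right to K.
  At K: go left to A.
    A is a leaf — visit A.
  At K: no right child.
  Visit K.
Visit C.
Full post-order sequence: Z, Y, E, H, M, F, G, W, L, A, K, C.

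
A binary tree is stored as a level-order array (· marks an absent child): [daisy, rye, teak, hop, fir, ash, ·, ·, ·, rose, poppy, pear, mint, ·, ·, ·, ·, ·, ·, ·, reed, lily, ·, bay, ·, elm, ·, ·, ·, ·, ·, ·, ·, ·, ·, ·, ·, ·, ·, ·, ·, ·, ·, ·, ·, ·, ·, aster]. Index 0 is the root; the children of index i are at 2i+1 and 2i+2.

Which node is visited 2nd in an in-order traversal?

In-order visits the left subtree, then the node, then the right subtree.
At daisy: go left to rye.
  At rye: go left to hop.
    hop is a leaf — visit hop.
  Visit rye.
  At rye: go right to fir.
    At fir: go left to rose.
      At rose: no left child.
      Visit rose.
      At rose: go right to reed.
        reed is a leaf — visit reed.
    Visit fir.
    At fir: go right to poppy.
      At poppy: go left to lily.
        lily is a leaf — visit lily.
      Visit poppy.
      At poppy: no right child.
Visit daisy.
At daisy: go right to teak.
  At teak: go left to ash.
    At ash: go left to pear.
      At pear: go left to bay.
        At bay: go left to aster.
          aster is a leaf — visit aster.
        Visit bay.
        At bay: no right child.
      Visit pear.
      At pear: no right child.
    Visit ash.
    At ash: go right to mint.
      At mint: go left to elm.
        elm is a leaf — visit elm.
      Visit mint.
      At mint: no right child.
  Visit teak.
  At teak: no right child.
Full in-order sequence: hop, rye, rose, reed, fir, lily, poppy, daisy, aster, bay, pear, ash, elm, mint, teak.

rye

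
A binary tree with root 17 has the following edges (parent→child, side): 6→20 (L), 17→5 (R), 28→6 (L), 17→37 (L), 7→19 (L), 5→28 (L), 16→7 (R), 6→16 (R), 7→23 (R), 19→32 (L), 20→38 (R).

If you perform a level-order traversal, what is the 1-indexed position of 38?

Level-order visits nodes level by level from the root, left to right within each level.
Level 0: 17
Level 1: 37, 5
Level 2: 28
Level 3: 6
Level 4: 20, 16
Level 5: 38, 7
Level 6: 19, 23
Level 7: 32
Full level-order sequence: 17, 37, 5, 28, 6, 20, 16, 38, 7, 19, 23, 32.

8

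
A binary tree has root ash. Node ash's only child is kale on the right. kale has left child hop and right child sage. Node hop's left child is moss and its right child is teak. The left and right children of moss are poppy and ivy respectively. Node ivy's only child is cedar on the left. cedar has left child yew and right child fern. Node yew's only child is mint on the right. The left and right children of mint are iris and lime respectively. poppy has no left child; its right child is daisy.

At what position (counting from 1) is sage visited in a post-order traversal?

13

Post-order visits the left subtree, then the right subtree, then the node.
At ash: no left child.
At ash: go right to kale.
  At kale: go left to hop.
    At hop: go left to moss.
      At moss: go left to poppy.
        At poppy: no left child.
        At poppy: go right to daisy.
          daisy is a leaf — visit daisy.
        Visit poppy.
      At moss: go right to ivy.
        At ivy: go left to cedar.
          At cedar: go left to yew.
            At yew: no left child.
            At yew: go right to mint.
              At mint: go left to iris.
                iris is a leaf — visit iris.
              At mint: go right to lime.
                lime is a leaf — visit lime.
              Visit mint.
            Visit yew.
          At cedar: go right to fern.
            fern is a leaf — visit fern.
          Visit cedar.
        At ivy: no right child.
        Visit ivy.
      Visit moss.
    At hop: go right to teak.
      teak is a leaf — visit teak.
    Visit hop.
  At kale: go right to sage.
    sage is a leaf — visit sage.
  Visit kale.
Visit ash.
Full post-order sequence: daisy, poppy, iris, lime, mint, yew, fern, cedar, ivy, moss, teak, hop, sage, kale, ash.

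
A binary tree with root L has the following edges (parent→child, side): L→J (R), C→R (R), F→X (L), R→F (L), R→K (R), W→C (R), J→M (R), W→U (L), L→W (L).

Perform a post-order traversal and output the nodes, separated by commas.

Post-order visits the left subtree, then the right subtree, then the node.
At L: go left to W.
  At W: go left to U.
    U is a leaf — visit U.
  At W: go right to C.
    At C: no left child.
    At C: go right to R.
      At R: go left to F.
        At F: go left to X.
          X is a leaf — visit X.
        At F: no right child.
        Visit F.
      At R: go right to K.
        K is a leaf — visit K.
      Visit R.
    Visit C.
  Visit W.
At L: go right to J.
  At J: no left child.
  At J: go right to M.
    M is a leaf — visit M.
  Visit J.
Visit L.

U, X, F, K, R, C, W, M, J, L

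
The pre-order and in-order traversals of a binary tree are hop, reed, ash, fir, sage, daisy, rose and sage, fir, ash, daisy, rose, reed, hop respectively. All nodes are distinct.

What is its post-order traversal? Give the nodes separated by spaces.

sage fir rose daisy ash reed hop

The first element of pre-order is the root; it splits in-order into left and right subtrees.
Root hop: left subtree has 6 nodes {sage, fir, ash, daisy, rose, reed}, right has 0 { }.
  Root reed: left subtree has 5 nodes {sage, fir, ash, daisy, rose}, right has 0 { }.
    Root ash: left subtree has 2 nodes {sage, fir}, right has 2 {daisy, rose}.
      Root fir: left subtree has 1 node {sage}, right has 0 { }.
      Root daisy: left subtree has 0 nodes { }, right has 1 {rose}.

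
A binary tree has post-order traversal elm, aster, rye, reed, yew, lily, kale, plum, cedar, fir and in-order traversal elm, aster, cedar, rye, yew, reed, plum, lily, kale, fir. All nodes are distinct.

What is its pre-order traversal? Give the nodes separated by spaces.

The last element of post-order is the root; it splits in-order into left and right subtrees.
Root fir: left subtree has 9 nodes {elm, aster, cedar, rye, yew, reed, plum, lily, kale}, right has 0 { }.
  Root cedar: left subtree has 2 nodes {elm, aster}, right has 6 {rye, yew, reed, plum, lily, kale}.
    Root aster: left subtree has 1 node {elm}, right has 0 { }.
    Root plum: left subtree has 3 nodes {rye, yew, reed}, right has 2 {lily, kale}.
      Root yew: left subtree has 1 node {rye}, right has 1 {reed}.
      Root kale: left subtree has 1 node {lily}, right has 0 { }.

fir cedar aster elm plum yew rye reed kale lily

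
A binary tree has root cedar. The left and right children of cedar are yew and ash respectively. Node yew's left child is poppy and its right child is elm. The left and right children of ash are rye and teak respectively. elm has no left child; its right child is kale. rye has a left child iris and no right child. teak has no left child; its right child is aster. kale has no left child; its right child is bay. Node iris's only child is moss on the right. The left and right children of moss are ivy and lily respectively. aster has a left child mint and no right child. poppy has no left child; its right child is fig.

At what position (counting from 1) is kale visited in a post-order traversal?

4

Post-order visits the left subtree, then the right subtree, then the node.
At cedar: go left to yew.
  At yew: go left to poppy.
    At poppy: no left child.
    At poppy: go right to fig.
      fig is a leaf — visit fig.
    Visit poppy.
  At yew: go right to elm.
    At elm: no left child.
    At elm: go right to kale.
      At kale: no left child.
      At kale: go right to bay.
        bay is a leaf — visit bay.
      Visit kale.
    Visit elm.
  Visit yew.
At cedar: go right to ash.
  At ash: go left to rye.
    At rye: go left to iris.
      At iris: no left child.
      At iris: go right to moss.
        At moss: go left to ivy.
          ivy is a leaf — visit ivy.
        At moss: go right to lily.
          lily is a leaf — visit lily.
        Visit moss.
      Visit iris.
    At rye: no right child.
    Visit rye.
  At ash: go right to teak.
    At teak: no left child.
    At teak: go right to aster.
      At aster: go left to mint.
        mint is a leaf — visit mint.
      At aster: no right child.
      Visit aster.
    Visit teak.
  Visit ash.
Visit cedar.
Full post-order sequence: fig, poppy, bay, kale, elm, yew, ivy, lily, moss, iris, rye, mint, aster, teak, ash, cedar.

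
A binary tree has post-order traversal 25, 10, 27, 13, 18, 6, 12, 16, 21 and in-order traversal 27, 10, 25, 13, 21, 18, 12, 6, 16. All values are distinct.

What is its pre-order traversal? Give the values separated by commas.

21, 13, 27, 10, 25, 16, 12, 18, 6

The last element of post-order is the root; it splits in-order into left and right subtrees.
Root 21: left subtree has 4 nodes {27, 10, 25, 13}, right has 4 {18, 12, 6, 16}.
  Root 13: left subtree has 3 nodes {27, 10, 25}, right has 0 { }.
    Root 27: left subtree has 0 nodes { }, right has 2 {10, 25}.
      Root 10: left subtree has 0 nodes { }, right has 1 {25}.
  Root 16: left subtree has 3 nodes {18, 12, 6}, right has 0 { }.
    Root 12: left subtree has 1 node {18}, right has 1 {6}.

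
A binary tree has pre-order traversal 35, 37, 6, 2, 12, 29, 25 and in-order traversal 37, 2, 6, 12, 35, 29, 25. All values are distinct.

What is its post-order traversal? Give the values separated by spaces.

2 12 6 37 25 29 35

The first element of pre-order is the root; it splits in-order into left and right subtrees.
Root 35: left subtree has 4 nodes {37, 2, 6, 12}, right has 2 {29, 25}.
  Root 37: left subtree has 0 nodes { }, right has 3 {2, 6, 12}.
    Root 6: left subtree has 1 node {2}, right has 1 {12}.
  Root 29: left subtree has 0 nodes { }, right has 1 {25}.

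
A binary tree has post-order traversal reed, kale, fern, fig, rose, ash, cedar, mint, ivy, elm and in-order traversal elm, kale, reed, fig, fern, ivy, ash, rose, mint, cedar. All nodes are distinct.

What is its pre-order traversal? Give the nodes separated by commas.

The last element of post-order is the root; it splits in-order into left and right subtrees.
Root elm: left subtree has 0 nodes { }, right has 9 {kale, reed, fig, fern, ivy, ash, rose, mint, cedar}.
  Root ivy: left subtree has 4 nodes {kale, reed, fig, fern}, right has 4 {ash, rose, mint, cedar}.
    Root fig: left subtree has 2 nodes {kale, reed}, right has 1 {fern}.
      Root kale: left subtree has 0 nodes { }, right has 1 {reed}.
    Root mint: left subtree has 2 nodes {ash, rose}, right has 1 {cedar}.
      Root ash: left subtree has 0 nodes { }, right has 1 {rose}.

elm, ivy, fig, kale, reed, fern, mint, ash, rose, cedar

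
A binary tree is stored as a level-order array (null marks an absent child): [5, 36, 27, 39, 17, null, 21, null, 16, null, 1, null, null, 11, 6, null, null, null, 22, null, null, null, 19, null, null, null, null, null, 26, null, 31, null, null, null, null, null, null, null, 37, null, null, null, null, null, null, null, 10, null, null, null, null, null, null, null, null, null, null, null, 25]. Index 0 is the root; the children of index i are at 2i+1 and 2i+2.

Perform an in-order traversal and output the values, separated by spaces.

39 16 22 37 36 17 1 19 10 5 27 11 26 25 21 6 31

In-order visits the left subtree, then the node, then the right subtree.
At 5: go left to 36.
  At 36: go left to 39.
    At 39: no left child.
    Visit 39.
    At 39: go right to 16.
      At 16: no left child.
      Visit 16.
      At 16: go right to 22.
        At 22: no left child.
        Visit 22.
        At 22: go right to 37.
          37 is a leaf — visit 37.
  Visit 36.
  At 36: go right to 17.
    At 17: no left child.
    Visit 17.
    At 17: go right to 1.
      At 1: no left child.
      Visit 1.
      At 1: go right to 19.
        At 19: no left child.
        Visit 19.
        At 19: go right to 10.
          10 is a leaf — visit 10.
Visit 5.
At 5: go right to 27.
  At 27: no left child.
  Visit 27.
  At 27: go right to 21.
    At 21: go left to 11.
      At 11: no left child.
      Visit 11.
      At 11: go right to 26.
        At 26: no left child.
        Visit 26.
        At 26: go right to 25.
          25 is a leaf — visit 25.
    Visit 21.
    At 21: go right to 6.
      At 6: no left child.
      Visit 6.
      At 6: go right to 31.
        31 is a leaf — visit 31.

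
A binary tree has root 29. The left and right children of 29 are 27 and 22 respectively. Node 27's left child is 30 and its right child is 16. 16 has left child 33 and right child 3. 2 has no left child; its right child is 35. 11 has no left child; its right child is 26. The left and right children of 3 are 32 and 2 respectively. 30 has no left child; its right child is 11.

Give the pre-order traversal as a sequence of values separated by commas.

29, 27, 30, 11, 26, 16, 33, 3, 32, 2, 35, 22

Pre-order visits the node, then its left subtree, then its right subtree.
Visit 29.
At 29: go left to 27.
  Visit 27.
  At 27: go left to 30.
    Visit 30.
    At 30: no left child.
    At 30: go right to 11.
      Visit 11.
      At 11: no left child.
      At 11: go right to 26.
        26 is a leaf — visit 26.
  At 27: go right to 16.
    Visit 16.
    At 16: go left to 33.
      33 is a leaf — visit 33.
    At 16: go right to 3.
      Visit 3.
      At 3: go left to 32.
        32 is a leaf — visit 32.
      At 3: go right to 2.
        Visit 2.
        At 2: no left child.
        At 2: go right to 35.
          35 is a leaf — visit 35.
At 29: go right to 22.
  22 is a leaf — visit 22.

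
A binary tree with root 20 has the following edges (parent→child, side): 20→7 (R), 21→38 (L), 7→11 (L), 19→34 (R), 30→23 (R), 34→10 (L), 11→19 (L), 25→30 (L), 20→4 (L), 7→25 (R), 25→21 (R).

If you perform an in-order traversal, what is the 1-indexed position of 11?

6

In-order visits the left subtree, then the node, then the right subtree.
At 20: go left to 4.
  4 is a leaf — visit 4.
Visit 20.
At 20: go right to 7.
  At 7: go left to 11.
    At 11: go left to 19.
      At 19: no left child.
      Visit 19.
      At 19: go right to 34.
        At 34: go left to 10.
          10 is a leaf — visit 10.
        Visit 34.
        At 34: no right child.
    Visit 11.
    At 11: no right child.
  Visit 7.
  At 7: go right to 25.
    At 25: go left to 30.
      At 30: no left child.
      Visit 30.
      At 30: go right to 23.
        23 is a leaf — visit 23.
    Visit 25.
    At 25: go right to 21.
      At 21: go left to 38.
        38 is a leaf — visit 38.
      Visit 21.
      At 21: no right child.
Full in-order sequence: 4, 20, 19, 10, 34, 11, 7, 30, 23, 25, 38, 21.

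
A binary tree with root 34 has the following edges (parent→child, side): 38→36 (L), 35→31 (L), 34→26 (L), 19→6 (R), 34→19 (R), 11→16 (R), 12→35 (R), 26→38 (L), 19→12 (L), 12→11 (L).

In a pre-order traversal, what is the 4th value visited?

36

Pre-order visits the node, then its left subtree, then its right subtree.
Visit 34.
At 34: go left to 26.
  Visit 26.
  At 26: go left to 38.
    Visit 38.
    At 38: go left to 36.
      36 is a leaf — visit 36.
    At 38: no right child.
  At 26: no right child.
At 34: go right to 19.
  Visit 19.
  At 19: go left to 12.
    Visit 12.
    At 12: go left to 11.
      Visit 11.
      At 11: no left child.
      At 11: go right to 16.
        16 is a leaf — visit 16.
    At 12: go right to 35.
      Visit 35.
      At 35: go left to 31.
        31 is a leaf — visit 31.
      At 35: no right child.
  At 19: go right to 6.
    6 is a leaf — visit 6.
Full pre-order sequence: 34, 26, 38, 36, 19, 12, 11, 16, 35, 31, 6.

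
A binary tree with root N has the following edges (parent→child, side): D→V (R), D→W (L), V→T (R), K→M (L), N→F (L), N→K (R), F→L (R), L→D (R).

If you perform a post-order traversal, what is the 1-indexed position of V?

Post-order visits the left subtree, then the right subtree, then the node.
At N: go left to F.
  At F: no left child.
  At F: go right to L.
    At L: no left child.
    At L: go right to D.
      At D: go left to W.
        W is a leaf — visit W.
      At D: go right to V.
        At V: no left child.
        At V: go right to T.
          T is a leaf — visit T.
        Visit V.
      Visit D.
    Visit L.
  Visit F.
At N: go right to K.
  At K: go left to M.
    M is a leaf — visit M.
  At K: no right child.
  Visit K.
Visit N.
Full post-order sequence: W, T, V, D, L, F, M, K, N.

3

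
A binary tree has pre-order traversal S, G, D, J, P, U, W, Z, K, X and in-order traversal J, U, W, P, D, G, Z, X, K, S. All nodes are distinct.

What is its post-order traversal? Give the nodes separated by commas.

The first element of pre-order is the root; it splits in-order into left and right subtrees.
Root S: left subtree has 9 nodes {J, U, W, P, D, G, Z, X, K}, right has 0 { }.
  Root G: left subtree has 5 nodes {J, U, W, P, D}, right has 3 {Z, X, K}.
    Root D: left subtree has 4 nodes {J, U, W, P}, right has 0 { }.
      Root J: left subtree has 0 nodes { }, right has 3 {U, W, P}.
        Root P: left subtree has 2 nodes {U, W}, right has 0 { }.
          Root U: left subtree has 0 nodes { }, right has 1 {W}.
    Root Z: left subtree has 0 nodes { }, right has 2 {X, K}.
      Root K: left subtree has 1 node {X}, right has 0 { }.

W, U, P, J, D, X, K, Z, G, S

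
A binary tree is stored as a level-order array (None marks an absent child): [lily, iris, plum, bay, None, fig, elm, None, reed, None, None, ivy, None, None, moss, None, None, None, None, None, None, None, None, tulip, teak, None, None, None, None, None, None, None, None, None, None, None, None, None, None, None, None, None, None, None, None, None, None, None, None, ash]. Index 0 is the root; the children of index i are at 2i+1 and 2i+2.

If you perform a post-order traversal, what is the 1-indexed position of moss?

Post-order visits the left subtree, then the right subtree, then the node.
At lily: go left to iris.
  At iris: go left to bay.
    At bay: no left child.
    At bay: go right to reed.
      reed is a leaf — visit reed.
    Visit bay.
  At iris: no right child.
  Visit iris.
At lily: go right to plum.
  At plum: go left to fig.
    At fig: go left to ivy.
      At ivy: go left to tulip.
        tulip is a leaf — visit tulip.
      At ivy: go right to teak.
        At teak: go left to ash.
          ash is a leaf — visit ash.
        At teak: no right child.
        Visit teak.
      Visit ivy.
    At fig: no right child.
    Visit fig.
  At plum: go right to elm.
    At elm: no left child.
    At elm: go right to moss.
      moss is a leaf — visit moss.
    Visit elm.
  Visit plum.
Visit lily.
Full post-order sequence: reed, bay, iris, tulip, ash, teak, ivy, fig, moss, elm, plum, lily.

9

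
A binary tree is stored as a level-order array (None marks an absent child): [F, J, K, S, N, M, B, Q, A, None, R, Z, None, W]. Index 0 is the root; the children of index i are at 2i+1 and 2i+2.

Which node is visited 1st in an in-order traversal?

Q

In-order visits the left subtree, then the node, then the right subtree.
At F: go left to J.
  At J: go left to S.
    At S: go left to Q.
      Q is a leaf — visit Q.
    Visit S.
    At S: go right to A.
      A is a leaf — visit A.
  Visit J.
  At J: go right to N.
    At N: no left child.
    Visit N.
    At N: go right to R.
      R is a leaf — visit R.
Visit F.
At F: go right to K.
  At K: go left to M.
    At M: go left to Z.
      Z is a leaf — visit Z.
    Visit M.
    At M: no right child.
  Visit K.
  At K: go right to B.
    At B: go left to W.
      W is a leaf — visit W.
    Visit B.
    At B: no right child.
Full in-order sequence: Q, S, A, J, N, R, F, Z, M, K, W, B.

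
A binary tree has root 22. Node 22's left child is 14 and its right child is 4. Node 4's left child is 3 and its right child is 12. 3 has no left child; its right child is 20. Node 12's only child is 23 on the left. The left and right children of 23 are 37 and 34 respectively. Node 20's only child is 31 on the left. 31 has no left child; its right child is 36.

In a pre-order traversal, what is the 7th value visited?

Pre-order visits the node, then its left subtree, then its right subtree.
Visit 22.
At 22: go left to 14.
  14 is a leaf — visit 14.
At 22: go right to 4.
  Visit 4.
  At 4: go left to 3.
    Visit 3.
    At 3: no left child.
    At 3: go right to 20.
      Visit 20.
      At 20: go left to 31.
        Visit 31.
        At 31: no left child.
        At 31: go right to 36.
          36 is a leaf — visit 36.
      At 20: no right child.
  At 4: go right to 12.
    Visit 12.
    At 12: go left to 23.
      Visit 23.
      At 23: go left to 37.
        37 is a leaf — visit 37.
      At 23: go right to 34.
        34 is a leaf — visit 34.
    At 12: no right child.
Full pre-order sequence: 22, 14, 4, 3, 20, 31, 36, 12, 23, 37, 34.

36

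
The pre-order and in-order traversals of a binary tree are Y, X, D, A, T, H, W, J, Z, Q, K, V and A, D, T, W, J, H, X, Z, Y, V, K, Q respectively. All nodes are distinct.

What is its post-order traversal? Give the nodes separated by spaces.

A J W H T D Z X V K Q Y

The first element of pre-order is the root; it splits in-order into left and right subtrees.
Root Y: left subtree has 8 nodes {A, D, T, W, J, H, X, Z}, right has 3 {V, K, Q}.
  Root X: left subtree has 6 nodes {A, D, T, W, J, H}, right has 1 {Z}.
    Root D: left subtree has 1 node {A}, right has 4 {T, W, J, H}.
      Root T: left subtree has 0 nodes { }, right has 3 {W, J, H}.
        Root H: left subtree has 2 nodes {W, J}, right has 0 { }.
          Root W: left subtree has 0 nodes { }, right has 1 {J}.
  Root Q: left subtree has 2 nodes {V, K}, right has 0 { }.
    Root K: left subtree has 1 node {V}, right has 0 { }.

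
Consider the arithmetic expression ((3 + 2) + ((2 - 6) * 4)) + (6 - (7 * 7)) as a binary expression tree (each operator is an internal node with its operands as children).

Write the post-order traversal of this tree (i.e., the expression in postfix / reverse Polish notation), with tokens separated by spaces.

Post-order on an expression tree gives postfix notation: for each operator, emit left operand, right operand, then the operator.

3 2 + 2 6 - 4 * + 6 7 7 * - +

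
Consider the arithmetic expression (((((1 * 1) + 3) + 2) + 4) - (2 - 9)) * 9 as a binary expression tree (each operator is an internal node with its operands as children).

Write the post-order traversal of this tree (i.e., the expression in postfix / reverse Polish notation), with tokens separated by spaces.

Post-order on an expression tree gives postfix notation: for each operator, emit left operand, right operand, then the operator.

1 1 * 3 + 2 + 4 + 2 9 - - 9 *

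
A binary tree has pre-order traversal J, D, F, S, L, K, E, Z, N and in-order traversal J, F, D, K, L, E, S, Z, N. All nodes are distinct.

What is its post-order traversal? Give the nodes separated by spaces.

F K E L N Z S D J

The first element of pre-order is the root; it splits in-order into left and right subtrees.
Root J: left subtree has 0 nodes { }, right has 8 {F, D, K, L, E, S, Z, N}.
  Root D: left subtree has 1 node {F}, right has 6 {K, L, E, S, Z, N}.
    Root S: left subtree has 3 nodes {K, L, E}, right has 2 {Z, N}.
      Root L: left subtree has 1 node {K}, right has 1 {E}.
      Root Z: left subtree has 0 nodes { }, right has 1 {N}.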